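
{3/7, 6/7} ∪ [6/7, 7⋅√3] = {3/7} ∪ [6/7, 7⋅√3]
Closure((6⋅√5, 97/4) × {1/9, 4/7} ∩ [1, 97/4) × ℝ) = [6⋅√5, 97/4] × {1/9, 4/7}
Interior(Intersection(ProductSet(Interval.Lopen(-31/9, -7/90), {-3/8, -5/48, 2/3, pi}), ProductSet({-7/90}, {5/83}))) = EmptySet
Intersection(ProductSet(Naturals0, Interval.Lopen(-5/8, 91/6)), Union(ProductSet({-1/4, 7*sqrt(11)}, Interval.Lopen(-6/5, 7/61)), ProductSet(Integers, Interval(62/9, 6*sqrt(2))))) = ProductSet(Naturals0, Interval(62/9, 6*sqrt(2)))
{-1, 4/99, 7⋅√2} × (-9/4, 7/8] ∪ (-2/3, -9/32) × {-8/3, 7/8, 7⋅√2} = ({-1, 4/99, 7⋅√2} × (-9/4, 7/8]) ∪ ((-2/3, -9/32) × {-8/3, 7/8, 7⋅√2})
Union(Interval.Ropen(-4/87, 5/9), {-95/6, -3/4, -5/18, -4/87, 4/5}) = Union({-95/6, -3/4, -5/18, 4/5}, Interval.Ropen(-4/87, 5/9))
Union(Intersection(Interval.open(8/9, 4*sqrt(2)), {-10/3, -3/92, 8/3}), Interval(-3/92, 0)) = Union({8/3}, Interval(-3/92, 0))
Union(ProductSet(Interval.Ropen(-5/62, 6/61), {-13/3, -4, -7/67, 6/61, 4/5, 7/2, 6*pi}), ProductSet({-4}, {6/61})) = Union(ProductSet({-4}, {6/61}), ProductSet(Interval.Ropen(-5/62, 6/61), {-13/3, -4, -7/67, 6/61, 4/5, 7/2, 6*pi}))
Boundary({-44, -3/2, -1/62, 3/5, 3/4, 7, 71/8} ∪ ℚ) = ℝ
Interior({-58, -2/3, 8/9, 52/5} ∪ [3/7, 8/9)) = (3/7, 8/9)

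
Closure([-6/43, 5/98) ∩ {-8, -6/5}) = ∅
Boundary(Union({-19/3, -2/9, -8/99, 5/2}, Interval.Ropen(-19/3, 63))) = {-19/3, 63}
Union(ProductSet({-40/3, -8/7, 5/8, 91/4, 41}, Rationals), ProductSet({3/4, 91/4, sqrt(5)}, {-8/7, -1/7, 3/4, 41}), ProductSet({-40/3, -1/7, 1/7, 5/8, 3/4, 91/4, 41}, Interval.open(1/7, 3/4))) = Union(ProductSet({3/4, 91/4, sqrt(5)}, {-8/7, -1/7, 3/4, 41}), ProductSet({-40/3, -8/7, 5/8, 91/4, 41}, Rationals), ProductSet({-40/3, -1/7, 1/7, 5/8, 3/4, 91/4, 41}, Interval.open(1/7, 3/4)))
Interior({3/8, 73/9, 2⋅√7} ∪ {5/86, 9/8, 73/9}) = ∅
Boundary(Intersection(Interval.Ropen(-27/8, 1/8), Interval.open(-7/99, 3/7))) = {-7/99, 1/8}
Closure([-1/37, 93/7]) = [-1/37, 93/7]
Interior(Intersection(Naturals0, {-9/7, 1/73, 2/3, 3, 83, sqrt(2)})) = EmptySet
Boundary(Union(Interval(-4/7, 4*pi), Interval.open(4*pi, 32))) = {-4/7, 32}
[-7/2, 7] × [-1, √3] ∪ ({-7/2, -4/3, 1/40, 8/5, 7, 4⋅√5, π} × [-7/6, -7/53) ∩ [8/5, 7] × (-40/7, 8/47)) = ({8/5, 7, π} × [-7/6, -7/53)) ∪ ([-7/2, 7] × [-1, √3])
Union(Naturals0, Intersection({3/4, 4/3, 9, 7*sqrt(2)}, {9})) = Naturals0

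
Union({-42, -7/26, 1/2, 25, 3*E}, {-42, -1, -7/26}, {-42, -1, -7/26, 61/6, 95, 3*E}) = {-42, -1, -7/26, 1/2, 61/6, 25, 95, 3*E}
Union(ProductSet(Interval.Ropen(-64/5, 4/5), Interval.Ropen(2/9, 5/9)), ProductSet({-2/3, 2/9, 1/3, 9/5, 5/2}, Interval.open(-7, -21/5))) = Union(ProductSet({-2/3, 2/9, 1/3, 9/5, 5/2}, Interval.open(-7, -21/5)), ProductSet(Interval.Ropen(-64/5, 4/5), Interval.Ropen(2/9, 5/9)))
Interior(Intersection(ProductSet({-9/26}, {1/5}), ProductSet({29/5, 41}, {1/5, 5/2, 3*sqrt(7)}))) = EmptySet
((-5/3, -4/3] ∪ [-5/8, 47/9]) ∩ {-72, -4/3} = {-4/3}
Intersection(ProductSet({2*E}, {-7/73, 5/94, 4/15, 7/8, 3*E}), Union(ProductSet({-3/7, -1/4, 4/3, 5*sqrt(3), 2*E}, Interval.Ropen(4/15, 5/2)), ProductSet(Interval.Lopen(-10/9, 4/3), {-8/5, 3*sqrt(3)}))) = ProductSet({2*E}, {4/15, 7/8})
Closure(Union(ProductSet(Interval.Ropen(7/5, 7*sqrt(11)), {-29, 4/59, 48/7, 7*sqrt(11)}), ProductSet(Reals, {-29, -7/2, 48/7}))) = Union(ProductSet(Interval(7/5, 7*sqrt(11)), {-29, 4/59, 48/7, 7*sqrt(11)}), ProductSet(Reals, {-29, -7/2, 48/7}))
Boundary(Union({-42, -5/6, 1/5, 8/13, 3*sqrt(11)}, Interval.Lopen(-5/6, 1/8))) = {-42, -5/6, 1/8, 1/5, 8/13, 3*sqrt(11)}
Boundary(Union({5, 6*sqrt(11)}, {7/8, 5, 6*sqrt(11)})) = {7/8, 5, 6*sqrt(11)}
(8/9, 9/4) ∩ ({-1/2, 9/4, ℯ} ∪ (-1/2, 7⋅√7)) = (8/9, 9/4)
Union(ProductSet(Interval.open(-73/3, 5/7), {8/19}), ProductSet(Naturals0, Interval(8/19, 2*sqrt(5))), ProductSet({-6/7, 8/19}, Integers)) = Union(ProductSet({-6/7, 8/19}, Integers), ProductSet(Interval.open(-73/3, 5/7), {8/19}), ProductSet(Naturals0, Interval(8/19, 2*sqrt(5))))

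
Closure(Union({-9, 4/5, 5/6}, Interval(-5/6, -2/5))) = Union({-9, 4/5, 5/6}, Interval(-5/6, -2/5))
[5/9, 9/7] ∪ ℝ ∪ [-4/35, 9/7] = (-∞, ∞)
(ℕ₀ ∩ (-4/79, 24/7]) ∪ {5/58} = {0, 1, 2, 3} ∪ {5/58}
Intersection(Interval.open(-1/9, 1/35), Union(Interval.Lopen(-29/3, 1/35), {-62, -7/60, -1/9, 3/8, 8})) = Interval.open(-1/9, 1/35)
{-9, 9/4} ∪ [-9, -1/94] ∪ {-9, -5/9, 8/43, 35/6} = [-9, -1/94] ∪ {8/43, 9/4, 35/6}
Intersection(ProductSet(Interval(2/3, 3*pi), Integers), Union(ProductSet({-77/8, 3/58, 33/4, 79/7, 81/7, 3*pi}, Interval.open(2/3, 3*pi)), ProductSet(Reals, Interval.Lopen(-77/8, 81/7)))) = ProductSet(Interval(2/3, 3*pi), Range(-9, 12, 1))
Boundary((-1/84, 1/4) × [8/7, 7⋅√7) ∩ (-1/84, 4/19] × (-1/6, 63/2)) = ({-1/84, 4/19} × [8/7, 7⋅√7]) ∪ ([-1/84, 4/19] × {8/7, 7⋅√7})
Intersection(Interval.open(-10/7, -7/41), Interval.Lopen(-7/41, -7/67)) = EmptySet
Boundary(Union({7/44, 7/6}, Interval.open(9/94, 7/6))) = {9/94, 7/6}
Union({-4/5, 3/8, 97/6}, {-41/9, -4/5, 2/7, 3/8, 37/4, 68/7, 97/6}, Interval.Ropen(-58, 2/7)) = Union({3/8, 37/4, 68/7, 97/6}, Interval(-58, 2/7))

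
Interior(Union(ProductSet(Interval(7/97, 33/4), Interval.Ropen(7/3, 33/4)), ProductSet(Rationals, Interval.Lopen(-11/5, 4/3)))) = Union(ProductSet(Complement(Rationals, Interval(-oo, oo)), Interval.Lopen(-11/5, 4/3)), ProductSet(Interval.open(7/97, 33/4), Interval.open(7/3, 33/4)))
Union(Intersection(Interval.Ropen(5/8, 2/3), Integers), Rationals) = Rationals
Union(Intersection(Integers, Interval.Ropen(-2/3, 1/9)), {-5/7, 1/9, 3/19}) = Union({-5/7, 1/9, 3/19}, Range(0, 1, 1))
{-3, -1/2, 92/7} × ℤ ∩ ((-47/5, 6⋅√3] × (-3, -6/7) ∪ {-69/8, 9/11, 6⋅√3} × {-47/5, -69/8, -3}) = {-3, -1/2} × {-2, -1}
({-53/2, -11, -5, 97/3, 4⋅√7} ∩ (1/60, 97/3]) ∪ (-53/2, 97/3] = (-53/2, 97/3]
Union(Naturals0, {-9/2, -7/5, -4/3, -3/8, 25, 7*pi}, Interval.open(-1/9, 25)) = Union({-9/2, -7/5, -4/3, -3/8}, Interval.Lopen(-1/9, 25), Naturals0)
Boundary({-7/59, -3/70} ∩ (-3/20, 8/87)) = {-7/59, -3/70}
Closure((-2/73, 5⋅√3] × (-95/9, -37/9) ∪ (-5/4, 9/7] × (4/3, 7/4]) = ({-5/4, 9/7} × [4/3, 7/4]) ∪ ([-5/4, 9/7] × {4/3, 7/4}) ∪ ((-5/4, 9/7] × (4/3, 7/4]) ∪ ({-2/73, 5⋅√3} × [-95/9, -37/9]) ∪ ([-2/73, 5⋅√3] × {-95/9, -37/9}) ∪ ((-2/73, 5⋅√3] × (-95/9, -37/9))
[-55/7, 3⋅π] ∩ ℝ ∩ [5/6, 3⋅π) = [5/6, 3⋅π)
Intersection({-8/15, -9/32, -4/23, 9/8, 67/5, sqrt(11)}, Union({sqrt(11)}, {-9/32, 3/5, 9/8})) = {-9/32, 9/8, sqrt(11)}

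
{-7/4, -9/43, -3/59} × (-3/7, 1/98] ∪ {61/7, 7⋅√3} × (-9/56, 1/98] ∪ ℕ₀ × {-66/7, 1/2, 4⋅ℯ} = (ℕ₀ × {-66/7, 1/2, 4⋅ℯ}) ∪ ({-7/4, -9/43, -3/59} × (-3/7, 1/98]) ∪ ({61/7, 7⋅√3} × (-9/56, 1/98])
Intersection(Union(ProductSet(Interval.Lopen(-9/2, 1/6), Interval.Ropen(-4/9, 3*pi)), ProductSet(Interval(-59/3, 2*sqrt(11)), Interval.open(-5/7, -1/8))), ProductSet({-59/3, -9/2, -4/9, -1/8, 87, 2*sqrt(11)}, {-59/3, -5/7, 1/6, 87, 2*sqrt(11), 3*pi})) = ProductSet({-4/9, -1/8}, {1/6, 2*sqrt(11)})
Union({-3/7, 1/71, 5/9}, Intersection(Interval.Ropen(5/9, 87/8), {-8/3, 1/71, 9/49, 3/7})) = {-3/7, 1/71, 5/9}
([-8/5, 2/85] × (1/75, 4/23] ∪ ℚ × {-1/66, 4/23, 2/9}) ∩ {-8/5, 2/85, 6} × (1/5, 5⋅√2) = {-8/5, 2/85, 6} × {2/9}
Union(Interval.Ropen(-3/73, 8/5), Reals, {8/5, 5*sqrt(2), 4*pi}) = Interval(-oo, oo)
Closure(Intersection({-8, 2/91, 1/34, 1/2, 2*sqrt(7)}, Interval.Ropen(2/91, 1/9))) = {2/91, 1/34}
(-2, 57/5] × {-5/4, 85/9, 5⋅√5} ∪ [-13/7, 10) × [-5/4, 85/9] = ([-13/7, 10) × [-5/4, 85/9]) ∪ ((-2, 57/5] × {-5/4, 85/9, 5⋅√5})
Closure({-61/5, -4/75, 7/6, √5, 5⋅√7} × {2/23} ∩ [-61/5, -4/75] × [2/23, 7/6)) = {-61/5, -4/75} × {2/23}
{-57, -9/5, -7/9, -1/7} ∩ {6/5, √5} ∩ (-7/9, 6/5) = ∅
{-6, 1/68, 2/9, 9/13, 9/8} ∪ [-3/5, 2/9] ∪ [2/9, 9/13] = {-6, 9/8} ∪ [-3/5, 9/13]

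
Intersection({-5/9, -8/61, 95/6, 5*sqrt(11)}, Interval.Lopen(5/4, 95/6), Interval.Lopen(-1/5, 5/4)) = EmptySet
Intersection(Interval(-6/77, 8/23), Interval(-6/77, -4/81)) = Interval(-6/77, -4/81)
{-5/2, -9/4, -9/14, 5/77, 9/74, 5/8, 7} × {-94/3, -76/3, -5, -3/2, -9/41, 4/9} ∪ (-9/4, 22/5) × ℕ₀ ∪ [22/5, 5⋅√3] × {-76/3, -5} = ((-9/4, 22/5) × ℕ₀) ∪ ([22/5, 5⋅√3] × {-76/3, -5}) ∪ ({-5/2, -9/4, -9/14, 5/77, 9/74, 5/8, 7} × {-94/3, -76/3, -5, -3/2, -9/41, 4/9})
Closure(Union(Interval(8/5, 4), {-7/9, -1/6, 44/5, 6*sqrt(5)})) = Union({-7/9, -1/6, 44/5, 6*sqrt(5)}, Interval(8/5, 4))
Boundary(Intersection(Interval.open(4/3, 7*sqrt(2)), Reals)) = {4/3, 7*sqrt(2)}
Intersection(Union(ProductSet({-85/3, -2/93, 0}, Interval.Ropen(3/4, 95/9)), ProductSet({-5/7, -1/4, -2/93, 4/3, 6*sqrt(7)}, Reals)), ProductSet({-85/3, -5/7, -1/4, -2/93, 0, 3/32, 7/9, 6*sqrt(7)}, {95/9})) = ProductSet({-5/7, -1/4, -2/93, 6*sqrt(7)}, {95/9})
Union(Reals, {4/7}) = Reals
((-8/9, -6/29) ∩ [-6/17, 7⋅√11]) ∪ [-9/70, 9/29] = [-6/17, -6/29) ∪ [-9/70, 9/29]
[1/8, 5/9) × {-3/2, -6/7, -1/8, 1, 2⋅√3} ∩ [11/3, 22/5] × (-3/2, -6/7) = ∅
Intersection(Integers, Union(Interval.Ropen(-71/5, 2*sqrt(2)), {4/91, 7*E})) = Range(-14, 3, 1)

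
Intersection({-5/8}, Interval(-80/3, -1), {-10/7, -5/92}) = EmptySet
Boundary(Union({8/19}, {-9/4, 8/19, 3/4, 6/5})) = {-9/4, 8/19, 3/4, 6/5}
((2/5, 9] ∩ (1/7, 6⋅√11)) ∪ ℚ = ℚ ∪ [2/5, 9]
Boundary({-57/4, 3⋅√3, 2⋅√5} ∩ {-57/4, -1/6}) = {-57/4}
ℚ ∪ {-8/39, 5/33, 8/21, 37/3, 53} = ℚ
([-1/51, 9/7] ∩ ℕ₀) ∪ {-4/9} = {-4/9} ∪ {0, 1}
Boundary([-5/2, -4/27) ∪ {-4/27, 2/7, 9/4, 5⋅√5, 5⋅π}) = {-5/2, -4/27, 2/7, 9/4, 5⋅√5, 5⋅π}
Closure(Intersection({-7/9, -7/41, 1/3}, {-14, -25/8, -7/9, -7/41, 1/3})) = {-7/9, -7/41, 1/3}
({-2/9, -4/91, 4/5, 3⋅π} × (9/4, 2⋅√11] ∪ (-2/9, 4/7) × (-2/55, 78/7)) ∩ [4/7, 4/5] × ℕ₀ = {4/5} × {3, 4, 5, 6}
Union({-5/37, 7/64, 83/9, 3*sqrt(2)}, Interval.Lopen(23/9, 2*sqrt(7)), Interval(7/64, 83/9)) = Union({-5/37}, Interval(7/64, 83/9))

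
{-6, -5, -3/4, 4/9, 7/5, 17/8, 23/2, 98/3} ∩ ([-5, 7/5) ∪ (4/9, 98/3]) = {-5, -3/4, 4/9, 7/5, 17/8, 23/2, 98/3}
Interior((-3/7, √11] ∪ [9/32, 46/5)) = (-3/7, 46/5)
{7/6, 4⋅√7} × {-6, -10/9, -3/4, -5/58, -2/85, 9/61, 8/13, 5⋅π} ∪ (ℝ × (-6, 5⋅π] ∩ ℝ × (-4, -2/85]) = (ℝ × (-4, -2/85]) ∪ ({7/6, 4⋅√7} × {-6, -10/9, -3/4, -5/58, -2/85, 9/61, 8/13, 5⋅π})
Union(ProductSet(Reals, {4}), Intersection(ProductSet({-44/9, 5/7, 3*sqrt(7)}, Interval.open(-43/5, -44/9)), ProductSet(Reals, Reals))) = Union(ProductSet({-44/9, 5/7, 3*sqrt(7)}, Interval.open(-43/5, -44/9)), ProductSet(Reals, {4}))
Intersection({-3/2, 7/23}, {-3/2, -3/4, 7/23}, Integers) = EmptySet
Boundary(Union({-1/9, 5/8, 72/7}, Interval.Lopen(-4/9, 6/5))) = {-4/9, 6/5, 72/7}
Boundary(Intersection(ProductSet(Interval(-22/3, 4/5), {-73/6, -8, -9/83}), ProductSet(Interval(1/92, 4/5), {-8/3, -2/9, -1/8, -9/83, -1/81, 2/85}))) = ProductSet(Interval(1/92, 4/5), {-9/83})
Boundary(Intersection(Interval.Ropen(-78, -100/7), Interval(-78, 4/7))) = {-78, -100/7}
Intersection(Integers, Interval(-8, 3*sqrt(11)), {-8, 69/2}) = {-8}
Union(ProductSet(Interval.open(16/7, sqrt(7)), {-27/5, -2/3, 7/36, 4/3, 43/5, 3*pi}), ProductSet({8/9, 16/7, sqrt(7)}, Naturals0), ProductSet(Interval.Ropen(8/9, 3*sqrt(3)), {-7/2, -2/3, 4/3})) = Union(ProductSet({8/9, 16/7, sqrt(7)}, Naturals0), ProductSet(Interval.Ropen(8/9, 3*sqrt(3)), {-7/2, -2/3, 4/3}), ProductSet(Interval.open(16/7, sqrt(7)), {-27/5, -2/3, 7/36, 4/3, 43/5, 3*pi}))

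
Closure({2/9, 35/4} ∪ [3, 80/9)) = {2/9} ∪ [3, 80/9]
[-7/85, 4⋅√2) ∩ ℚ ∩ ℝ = ℚ ∩ [-7/85, 4⋅√2)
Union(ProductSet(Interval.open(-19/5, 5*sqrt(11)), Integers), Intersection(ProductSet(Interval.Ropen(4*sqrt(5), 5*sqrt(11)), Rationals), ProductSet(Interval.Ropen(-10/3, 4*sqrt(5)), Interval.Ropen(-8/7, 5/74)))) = ProductSet(Interval.open(-19/5, 5*sqrt(11)), Integers)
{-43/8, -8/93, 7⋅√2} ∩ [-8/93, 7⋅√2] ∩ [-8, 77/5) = {-8/93, 7⋅√2}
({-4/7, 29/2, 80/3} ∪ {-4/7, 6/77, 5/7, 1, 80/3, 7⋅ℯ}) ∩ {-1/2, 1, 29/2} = {1, 29/2}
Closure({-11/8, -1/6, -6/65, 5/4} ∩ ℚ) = {-11/8, -1/6, -6/65, 5/4}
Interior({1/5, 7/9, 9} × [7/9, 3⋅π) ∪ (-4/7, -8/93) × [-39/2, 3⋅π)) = (-4/7, -8/93) × (-39/2, 3⋅π)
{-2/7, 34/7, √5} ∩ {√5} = {√5}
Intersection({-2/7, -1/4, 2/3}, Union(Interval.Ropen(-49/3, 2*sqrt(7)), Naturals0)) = {-2/7, -1/4, 2/3}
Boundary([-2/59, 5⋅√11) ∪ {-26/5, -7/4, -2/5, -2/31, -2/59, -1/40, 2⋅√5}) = {-26/5, -7/4, -2/5, -2/31, -2/59, 5⋅√11}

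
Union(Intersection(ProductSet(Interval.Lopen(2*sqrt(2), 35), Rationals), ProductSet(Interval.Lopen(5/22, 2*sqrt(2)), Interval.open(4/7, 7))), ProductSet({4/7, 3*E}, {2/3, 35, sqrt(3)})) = ProductSet({4/7, 3*E}, {2/3, 35, sqrt(3)})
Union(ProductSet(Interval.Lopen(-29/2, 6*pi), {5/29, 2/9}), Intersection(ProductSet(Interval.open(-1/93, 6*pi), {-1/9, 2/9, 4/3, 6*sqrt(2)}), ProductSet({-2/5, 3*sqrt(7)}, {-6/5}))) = ProductSet(Interval.Lopen(-29/2, 6*pi), {5/29, 2/9})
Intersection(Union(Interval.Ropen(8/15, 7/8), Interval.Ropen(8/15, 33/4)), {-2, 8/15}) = {8/15}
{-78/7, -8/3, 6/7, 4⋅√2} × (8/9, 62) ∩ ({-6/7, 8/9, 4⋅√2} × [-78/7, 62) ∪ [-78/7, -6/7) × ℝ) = {-78/7, -8/3, 4⋅√2} × (8/9, 62)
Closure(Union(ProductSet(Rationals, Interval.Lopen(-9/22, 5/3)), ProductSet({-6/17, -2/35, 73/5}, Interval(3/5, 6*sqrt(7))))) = Union(ProductSet({-6/17, -2/35, 73/5}, Interval(3/5, 6*sqrt(7))), ProductSet(Reals, Interval(-9/22, 5/3)))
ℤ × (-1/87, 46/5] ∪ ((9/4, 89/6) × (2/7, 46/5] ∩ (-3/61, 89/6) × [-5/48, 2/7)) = ℤ × (-1/87, 46/5]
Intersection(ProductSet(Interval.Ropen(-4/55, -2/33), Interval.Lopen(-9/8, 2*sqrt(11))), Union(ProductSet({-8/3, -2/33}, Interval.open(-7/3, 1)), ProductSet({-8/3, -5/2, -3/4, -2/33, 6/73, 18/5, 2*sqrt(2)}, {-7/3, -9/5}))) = EmptySet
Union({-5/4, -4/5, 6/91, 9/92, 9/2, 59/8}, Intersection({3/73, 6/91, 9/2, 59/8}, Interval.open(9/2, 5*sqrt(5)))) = {-5/4, -4/5, 6/91, 9/92, 9/2, 59/8}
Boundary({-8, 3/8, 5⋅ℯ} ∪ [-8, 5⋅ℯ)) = {-8, 5⋅ℯ}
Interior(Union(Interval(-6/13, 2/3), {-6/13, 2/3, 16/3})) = Interval.open(-6/13, 2/3)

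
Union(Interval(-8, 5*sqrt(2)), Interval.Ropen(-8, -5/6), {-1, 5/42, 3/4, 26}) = Union({26}, Interval(-8, 5*sqrt(2)))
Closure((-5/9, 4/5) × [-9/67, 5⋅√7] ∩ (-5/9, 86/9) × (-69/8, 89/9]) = [-5/9, 4/5] × [-9/67, 89/9]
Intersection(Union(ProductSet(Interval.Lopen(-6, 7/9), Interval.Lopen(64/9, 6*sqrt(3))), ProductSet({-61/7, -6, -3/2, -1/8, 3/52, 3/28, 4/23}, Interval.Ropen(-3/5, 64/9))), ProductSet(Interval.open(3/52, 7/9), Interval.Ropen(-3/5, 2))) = ProductSet({3/28, 4/23}, Interval.Ropen(-3/5, 2))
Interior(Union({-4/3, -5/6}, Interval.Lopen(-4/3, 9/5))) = Interval.open(-4/3, 9/5)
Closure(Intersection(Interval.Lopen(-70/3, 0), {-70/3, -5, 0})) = {-5, 0}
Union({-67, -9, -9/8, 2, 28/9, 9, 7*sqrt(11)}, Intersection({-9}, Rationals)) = {-67, -9, -9/8, 2, 28/9, 9, 7*sqrt(11)}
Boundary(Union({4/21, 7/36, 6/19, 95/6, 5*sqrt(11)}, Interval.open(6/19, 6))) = {4/21, 7/36, 6/19, 6, 95/6, 5*sqrt(11)}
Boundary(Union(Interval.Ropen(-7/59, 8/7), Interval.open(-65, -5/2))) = {-65, -5/2, -7/59, 8/7}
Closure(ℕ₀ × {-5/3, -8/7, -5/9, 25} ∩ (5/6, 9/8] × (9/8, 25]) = {1} × {25}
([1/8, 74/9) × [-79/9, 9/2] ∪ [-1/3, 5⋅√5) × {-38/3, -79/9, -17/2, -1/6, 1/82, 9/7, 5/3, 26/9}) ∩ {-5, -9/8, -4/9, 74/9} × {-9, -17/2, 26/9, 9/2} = {74/9} × {-17/2, 26/9}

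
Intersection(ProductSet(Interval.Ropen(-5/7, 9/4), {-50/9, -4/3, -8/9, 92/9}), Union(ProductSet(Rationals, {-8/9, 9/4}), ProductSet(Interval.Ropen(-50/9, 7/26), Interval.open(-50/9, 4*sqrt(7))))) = Union(ProductSet(Intersection(Interval.Ropen(-5/7, 9/4), Rationals), {-8/9}), ProductSet(Interval.Ropen(-5/7, 7/26), {-4/3, -8/9, 92/9}))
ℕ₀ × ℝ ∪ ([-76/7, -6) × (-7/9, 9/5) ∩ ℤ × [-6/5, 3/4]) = (ℕ₀ × ℝ) ∪ ({-10, -9, -8, -7} × (-7/9, 3/4])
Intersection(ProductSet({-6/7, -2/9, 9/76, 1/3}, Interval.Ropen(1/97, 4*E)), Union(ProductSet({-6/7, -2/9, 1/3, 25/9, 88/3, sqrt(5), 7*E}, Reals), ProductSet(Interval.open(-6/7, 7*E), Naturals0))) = Union(ProductSet({-6/7, -2/9, 1/3}, Interval.Ropen(1/97, 4*E)), ProductSet({-2/9, 9/76, 1/3}, Range(1, 11, 1)))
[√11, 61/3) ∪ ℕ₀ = ℕ₀ ∪ [√11, 61/3)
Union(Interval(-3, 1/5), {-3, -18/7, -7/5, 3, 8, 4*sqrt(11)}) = Union({3, 8, 4*sqrt(11)}, Interval(-3, 1/5))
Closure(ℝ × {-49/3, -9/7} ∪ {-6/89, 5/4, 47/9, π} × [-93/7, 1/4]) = (ℝ × {-49/3, -9/7}) ∪ ({-6/89, 5/4, 47/9, π} × [-93/7, 1/4])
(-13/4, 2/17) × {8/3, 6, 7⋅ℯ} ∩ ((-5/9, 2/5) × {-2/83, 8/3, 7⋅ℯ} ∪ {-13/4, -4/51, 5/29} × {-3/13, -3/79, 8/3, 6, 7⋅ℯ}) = ({-4/51} × {8/3, 6, 7⋅ℯ}) ∪ ((-5/9, 2/17) × {8/3, 7⋅ℯ})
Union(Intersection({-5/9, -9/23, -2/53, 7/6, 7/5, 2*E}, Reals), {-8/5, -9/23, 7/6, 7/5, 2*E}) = {-8/5, -5/9, -9/23, -2/53, 7/6, 7/5, 2*E}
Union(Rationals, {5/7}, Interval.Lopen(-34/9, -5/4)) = Union(Interval(-34/9, -5/4), Rationals)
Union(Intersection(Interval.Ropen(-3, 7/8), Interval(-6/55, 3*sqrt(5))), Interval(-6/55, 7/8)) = Interval(-6/55, 7/8)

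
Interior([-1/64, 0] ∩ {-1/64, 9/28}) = ∅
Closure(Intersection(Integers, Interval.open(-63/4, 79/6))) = Range(-15, 14, 1)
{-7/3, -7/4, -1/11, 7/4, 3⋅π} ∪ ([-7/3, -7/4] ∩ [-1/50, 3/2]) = {-7/3, -7/4, -1/11, 7/4, 3⋅π}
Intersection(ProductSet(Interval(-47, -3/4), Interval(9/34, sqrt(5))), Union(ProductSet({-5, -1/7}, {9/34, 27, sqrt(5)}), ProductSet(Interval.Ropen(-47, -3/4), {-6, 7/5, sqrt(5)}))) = Union(ProductSet({-5}, {9/34, sqrt(5)}), ProductSet(Interval.Ropen(-47, -3/4), {7/5, sqrt(5)}))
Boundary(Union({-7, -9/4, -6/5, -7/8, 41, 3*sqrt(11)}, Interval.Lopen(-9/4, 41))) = {-7, -9/4, 41}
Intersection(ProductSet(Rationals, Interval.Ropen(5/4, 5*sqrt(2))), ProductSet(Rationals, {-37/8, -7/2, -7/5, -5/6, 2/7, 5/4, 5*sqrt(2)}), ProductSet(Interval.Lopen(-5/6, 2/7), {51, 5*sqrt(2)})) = EmptySet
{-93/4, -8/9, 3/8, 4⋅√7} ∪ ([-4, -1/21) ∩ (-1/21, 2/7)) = {-93/4, -8/9, 3/8, 4⋅√7}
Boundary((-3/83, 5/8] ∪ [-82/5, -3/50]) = {-82/5, -3/50, -3/83, 5/8}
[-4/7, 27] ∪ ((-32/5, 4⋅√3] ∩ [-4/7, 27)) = [-4/7, 27]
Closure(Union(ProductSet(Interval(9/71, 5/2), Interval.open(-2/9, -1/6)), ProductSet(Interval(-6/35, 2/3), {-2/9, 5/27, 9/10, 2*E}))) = Union(ProductSet(Interval(-6/35, 2/3), {-2/9, 5/27, 9/10, 2*E}), ProductSet(Interval(9/71, 5/2), Interval(-2/9, -1/6)))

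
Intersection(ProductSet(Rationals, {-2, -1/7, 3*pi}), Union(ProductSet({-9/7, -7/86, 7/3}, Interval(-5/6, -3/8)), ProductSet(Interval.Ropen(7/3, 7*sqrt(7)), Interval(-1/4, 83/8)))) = ProductSet(Intersection(Interval.Ropen(7/3, 7*sqrt(7)), Rationals), {-1/7, 3*pi})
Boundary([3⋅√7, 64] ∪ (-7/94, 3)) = {-7/94, 3, 64, 3⋅√7}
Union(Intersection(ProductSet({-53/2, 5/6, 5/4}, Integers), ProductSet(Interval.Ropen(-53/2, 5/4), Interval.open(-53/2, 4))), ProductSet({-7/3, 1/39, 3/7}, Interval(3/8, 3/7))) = Union(ProductSet({-53/2, 5/6}, Range(-26, 4, 1)), ProductSet({-7/3, 1/39, 3/7}, Interval(3/8, 3/7)))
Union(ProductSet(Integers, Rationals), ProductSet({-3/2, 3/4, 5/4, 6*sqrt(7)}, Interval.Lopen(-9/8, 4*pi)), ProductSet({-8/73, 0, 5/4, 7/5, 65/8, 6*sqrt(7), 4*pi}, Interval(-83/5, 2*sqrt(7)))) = Union(ProductSet({-3/2, 3/4, 5/4, 6*sqrt(7)}, Interval.Lopen(-9/8, 4*pi)), ProductSet({-8/73, 0, 5/4, 7/5, 65/8, 6*sqrt(7), 4*pi}, Interval(-83/5, 2*sqrt(7))), ProductSet(Integers, Rationals))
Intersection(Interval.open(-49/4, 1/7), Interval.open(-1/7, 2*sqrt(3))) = Interval.open(-1/7, 1/7)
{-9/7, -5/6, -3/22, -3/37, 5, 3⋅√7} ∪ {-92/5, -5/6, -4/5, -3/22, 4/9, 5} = {-92/5, -9/7, -5/6, -4/5, -3/22, -3/37, 4/9, 5, 3⋅√7}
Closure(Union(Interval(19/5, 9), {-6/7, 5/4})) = Union({-6/7, 5/4}, Interval(19/5, 9))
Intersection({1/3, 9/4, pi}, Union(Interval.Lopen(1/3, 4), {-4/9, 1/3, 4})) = {1/3, 9/4, pi}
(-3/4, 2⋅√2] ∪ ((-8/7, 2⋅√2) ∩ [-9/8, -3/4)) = [-9/8, -3/4) ∪ (-3/4, 2⋅√2]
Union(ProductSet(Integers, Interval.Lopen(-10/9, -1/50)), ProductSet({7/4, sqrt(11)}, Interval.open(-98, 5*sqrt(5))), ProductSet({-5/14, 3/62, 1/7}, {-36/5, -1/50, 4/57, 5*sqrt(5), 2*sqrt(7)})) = Union(ProductSet({7/4, sqrt(11)}, Interval.open(-98, 5*sqrt(5))), ProductSet({-5/14, 3/62, 1/7}, {-36/5, -1/50, 4/57, 5*sqrt(5), 2*sqrt(7)}), ProductSet(Integers, Interval.Lopen(-10/9, -1/50)))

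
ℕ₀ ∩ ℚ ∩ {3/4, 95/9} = ∅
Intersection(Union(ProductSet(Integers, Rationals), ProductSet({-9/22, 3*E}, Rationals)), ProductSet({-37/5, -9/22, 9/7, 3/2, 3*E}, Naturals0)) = ProductSet({-9/22, 3*E}, Naturals0)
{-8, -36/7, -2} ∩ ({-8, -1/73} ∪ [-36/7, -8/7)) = {-8, -36/7, -2}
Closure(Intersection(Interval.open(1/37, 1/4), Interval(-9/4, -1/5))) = EmptySet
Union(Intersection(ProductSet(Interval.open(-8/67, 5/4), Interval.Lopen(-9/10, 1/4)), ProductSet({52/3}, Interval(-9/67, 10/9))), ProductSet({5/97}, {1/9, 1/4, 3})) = ProductSet({5/97}, {1/9, 1/4, 3})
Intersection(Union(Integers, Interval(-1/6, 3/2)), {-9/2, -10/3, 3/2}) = {3/2}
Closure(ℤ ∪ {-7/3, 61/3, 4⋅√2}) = ℤ ∪ {-7/3, 61/3, 4⋅√2}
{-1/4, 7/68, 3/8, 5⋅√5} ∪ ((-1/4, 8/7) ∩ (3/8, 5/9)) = {-1/4, 7/68, 5⋅√5} ∪ [3/8, 5/9)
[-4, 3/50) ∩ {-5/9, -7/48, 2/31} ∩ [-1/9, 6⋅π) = ∅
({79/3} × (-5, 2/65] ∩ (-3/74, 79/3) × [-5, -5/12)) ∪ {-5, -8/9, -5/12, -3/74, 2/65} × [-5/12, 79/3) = {-5, -8/9, -5/12, -3/74, 2/65} × [-5/12, 79/3)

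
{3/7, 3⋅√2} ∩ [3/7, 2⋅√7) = {3/7, 3⋅√2}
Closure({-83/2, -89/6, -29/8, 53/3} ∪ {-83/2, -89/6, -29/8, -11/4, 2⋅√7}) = {-83/2, -89/6, -29/8, -11/4, 53/3, 2⋅√7}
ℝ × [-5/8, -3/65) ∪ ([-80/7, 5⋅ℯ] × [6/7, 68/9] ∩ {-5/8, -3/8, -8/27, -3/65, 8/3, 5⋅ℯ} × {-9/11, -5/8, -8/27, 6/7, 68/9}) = (ℝ × [-5/8, -3/65)) ∪ ({-5/8, -3/8, -8/27, -3/65, 8/3, 5⋅ℯ} × {6/7, 68/9})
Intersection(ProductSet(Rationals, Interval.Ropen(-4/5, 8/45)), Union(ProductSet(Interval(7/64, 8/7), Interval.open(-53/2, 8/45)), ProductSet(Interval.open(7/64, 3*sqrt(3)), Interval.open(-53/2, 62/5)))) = ProductSet(Union(Intersection(Interval(7/64, 8/7), Rationals), Intersection(Interval.open(7/64, 3*sqrt(3)), Rationals)), Interval.Ropen(-4/5, 8/45))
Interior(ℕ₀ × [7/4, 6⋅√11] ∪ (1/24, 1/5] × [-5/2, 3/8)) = (1/24, 1/5) × (-5/2, 3/8)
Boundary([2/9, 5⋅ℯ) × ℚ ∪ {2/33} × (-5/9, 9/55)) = ({2/33} × [-5/9, 9/55]) ∪ ([2/9, 5⋅ℯ] × ℝ)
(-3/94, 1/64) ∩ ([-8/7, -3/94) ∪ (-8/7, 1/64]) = (-3/94, 1/64)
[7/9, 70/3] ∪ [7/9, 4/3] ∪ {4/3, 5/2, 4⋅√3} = [7/9, 70/3]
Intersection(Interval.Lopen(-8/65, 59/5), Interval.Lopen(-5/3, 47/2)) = Interval.Lopen(-8/65, 59/5)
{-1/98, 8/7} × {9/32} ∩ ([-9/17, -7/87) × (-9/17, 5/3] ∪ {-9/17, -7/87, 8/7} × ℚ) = {8/7} × {9/32}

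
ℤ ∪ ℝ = ℝ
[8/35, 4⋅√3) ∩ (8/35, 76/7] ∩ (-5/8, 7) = (8/35, 4⋅√3)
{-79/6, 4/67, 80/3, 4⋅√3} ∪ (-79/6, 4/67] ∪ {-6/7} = [-79/6, 4/67] ∪ {80/3, 4⋅√3}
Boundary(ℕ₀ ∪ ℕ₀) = ℕ₀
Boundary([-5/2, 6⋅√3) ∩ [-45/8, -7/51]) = {-5/2, -7/51}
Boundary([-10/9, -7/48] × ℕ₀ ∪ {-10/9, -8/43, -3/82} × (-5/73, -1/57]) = ([-10/9, -7/48] × ℕ₀) ∪ ({-10/9, -8/43, -3/82} × [-5/73, -1/57])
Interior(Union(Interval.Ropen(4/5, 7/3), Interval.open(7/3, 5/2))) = Union(Interval.open(4/5, 7/3), Interval.open(7/3, 5/2))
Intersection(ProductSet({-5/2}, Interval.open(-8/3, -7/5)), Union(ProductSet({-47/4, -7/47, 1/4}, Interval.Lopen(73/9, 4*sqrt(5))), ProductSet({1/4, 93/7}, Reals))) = EmptySet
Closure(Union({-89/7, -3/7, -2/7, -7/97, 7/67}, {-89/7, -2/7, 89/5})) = {-89/7, -3/7, -2/7, -7/97, 7/67, 89/5}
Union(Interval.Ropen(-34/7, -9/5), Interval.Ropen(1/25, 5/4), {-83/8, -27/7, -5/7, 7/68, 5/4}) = Union({-83/8, -5/7}, Interval.Ropen(-34/7, -9/5), Interval(1/25, 5/4))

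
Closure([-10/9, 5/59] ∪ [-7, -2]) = [-7, -2] ∪ [-10/9, 5/59]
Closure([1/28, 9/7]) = [1/28, 9/7]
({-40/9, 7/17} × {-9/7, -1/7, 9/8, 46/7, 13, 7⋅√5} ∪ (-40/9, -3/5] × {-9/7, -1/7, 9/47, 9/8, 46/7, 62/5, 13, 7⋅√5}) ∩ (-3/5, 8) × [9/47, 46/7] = {7/17} × {9/8, 46/7}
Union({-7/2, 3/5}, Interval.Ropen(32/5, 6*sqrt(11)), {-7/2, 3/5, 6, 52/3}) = Union({-7/2, 3/5, 6}, Interval.Ropen(32/5, 6*sqrt(11)))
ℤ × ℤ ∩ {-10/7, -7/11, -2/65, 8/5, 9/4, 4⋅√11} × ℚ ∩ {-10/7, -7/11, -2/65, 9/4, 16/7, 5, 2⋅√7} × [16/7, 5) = ∅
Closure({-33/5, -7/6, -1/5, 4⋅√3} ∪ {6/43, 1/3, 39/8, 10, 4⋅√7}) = {-33/5, -7/6, -1/5, 6/43, 1/3, 39/8, 10, 4⋅√3, 4⋅√7}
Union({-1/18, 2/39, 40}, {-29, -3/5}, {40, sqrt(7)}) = {-29, -3/5, -1/18, 2/39, 40, sqrt(7)}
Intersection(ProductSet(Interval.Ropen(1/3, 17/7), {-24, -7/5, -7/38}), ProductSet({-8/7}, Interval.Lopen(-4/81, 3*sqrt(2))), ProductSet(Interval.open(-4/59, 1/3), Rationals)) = EmptySet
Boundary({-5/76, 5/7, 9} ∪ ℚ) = ℝ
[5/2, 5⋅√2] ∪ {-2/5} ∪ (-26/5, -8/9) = (-26/5, -8/9) ∪ {-2/5} ∪ [5/2, 5⋅√2]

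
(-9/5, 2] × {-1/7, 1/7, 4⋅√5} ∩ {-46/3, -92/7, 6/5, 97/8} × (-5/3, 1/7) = {6/5} × {-1/7}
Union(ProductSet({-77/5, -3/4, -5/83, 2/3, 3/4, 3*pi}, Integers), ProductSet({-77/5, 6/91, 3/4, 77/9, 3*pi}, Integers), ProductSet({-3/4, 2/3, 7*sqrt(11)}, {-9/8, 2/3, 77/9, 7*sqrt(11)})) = Union(ProductSet({-3/4, 2/3, 7*sqrt(11)}, {-9/8, 2/3, 77/9, 7*sqrt(11)}), ProductSet({-77/5, -3/4, -5/83, 6/91, 2/3, 3/4, 77/9, 3*pi}, Integers))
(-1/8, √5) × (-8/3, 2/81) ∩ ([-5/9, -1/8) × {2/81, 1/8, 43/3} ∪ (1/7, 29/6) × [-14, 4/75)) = (1/7, √5) × (-8/3, 2/81)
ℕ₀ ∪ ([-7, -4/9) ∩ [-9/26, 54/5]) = ℕ₀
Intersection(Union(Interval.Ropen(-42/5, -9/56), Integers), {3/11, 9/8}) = EmptySet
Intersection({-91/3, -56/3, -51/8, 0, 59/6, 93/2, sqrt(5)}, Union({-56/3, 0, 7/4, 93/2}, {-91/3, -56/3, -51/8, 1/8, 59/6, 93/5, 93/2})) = {-91/3, -56/3, -51/8, 0, 59/6, 93/2}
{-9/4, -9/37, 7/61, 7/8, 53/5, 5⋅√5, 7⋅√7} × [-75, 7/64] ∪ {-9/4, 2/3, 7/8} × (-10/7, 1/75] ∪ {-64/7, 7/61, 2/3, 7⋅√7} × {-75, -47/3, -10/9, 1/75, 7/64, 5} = ({-9/4, 2/3, 7/8} × (-10/7, 1/75]) ∪ ({-64/7, 7/61, 2/3, 7⋅√7} × {-75, -47/3, -10/9, 1/75, 7/64, 5}) ∪ ({-9/4, -9/37, 7/61, 7/8, 53/5, 5⋅√5, 7⋅√7} × [-75, 7/64])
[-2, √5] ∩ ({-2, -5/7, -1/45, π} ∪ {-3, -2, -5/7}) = {-2, -5/7, -1/45}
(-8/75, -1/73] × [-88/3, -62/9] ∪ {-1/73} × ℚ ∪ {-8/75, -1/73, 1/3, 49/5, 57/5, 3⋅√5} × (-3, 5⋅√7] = ({-1/73} × ℚ) ∪ ((-8/75, -1/73] × [-88/3, -62/9]) ∪ ({-8/75, -1/73, 1/3, 49/5, 57/5, 3⋅√5} × (-3, 5⋅√7])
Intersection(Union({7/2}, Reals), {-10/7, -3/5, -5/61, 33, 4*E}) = {-10/7, -3/5, -5/61, 33, 4*E}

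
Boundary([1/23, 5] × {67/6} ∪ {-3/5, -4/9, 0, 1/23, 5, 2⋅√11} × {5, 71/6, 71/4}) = ([1/23, 5] × {67/6}) ∪ ({-3/5, -4/9, 0, 1/23, 5, 2⋅√11} × {5, 71/6, 71/4})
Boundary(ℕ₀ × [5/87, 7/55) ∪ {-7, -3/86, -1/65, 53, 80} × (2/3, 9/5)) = (ℕ₀ × [5/87, 7/55]) ∪ ({-7, -3/86, -1/65, 53, 80} × [2/3, 9/5])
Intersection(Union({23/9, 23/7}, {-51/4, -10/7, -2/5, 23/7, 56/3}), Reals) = {-51/4, -10/7, -2/5, 23/9, 23/7, 56/3}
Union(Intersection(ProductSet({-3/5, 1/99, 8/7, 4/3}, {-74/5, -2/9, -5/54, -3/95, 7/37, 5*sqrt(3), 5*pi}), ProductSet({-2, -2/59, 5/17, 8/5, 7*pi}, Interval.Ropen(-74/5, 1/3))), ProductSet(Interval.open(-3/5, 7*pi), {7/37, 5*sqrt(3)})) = ProductSet(Interval.open(-3/5, 7*pi), {7/37, 5*sqrt(3)})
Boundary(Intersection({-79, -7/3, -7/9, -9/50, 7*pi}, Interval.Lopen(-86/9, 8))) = {-7/3, -7/9, -9/50}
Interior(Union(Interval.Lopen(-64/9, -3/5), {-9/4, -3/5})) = Interval.open(-64/9, -3/5)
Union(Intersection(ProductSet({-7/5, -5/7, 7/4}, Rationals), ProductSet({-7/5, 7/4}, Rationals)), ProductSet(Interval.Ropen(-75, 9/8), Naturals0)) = Union(ProductSet({-7/5, 7/4}, Rationals), ProductSet(Interval.Ropen(-75, 9/8), Naturals0))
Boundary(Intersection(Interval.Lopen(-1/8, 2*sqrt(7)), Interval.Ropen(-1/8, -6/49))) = {-1/8, -6/49}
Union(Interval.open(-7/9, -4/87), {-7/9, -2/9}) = Interval.Ropen(-7/9, -4/87)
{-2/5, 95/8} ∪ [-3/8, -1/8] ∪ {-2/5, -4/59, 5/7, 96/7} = {-2/5, -4/59, 5/7, 95/8, 96/7} ∪ [-3/8, -1/8]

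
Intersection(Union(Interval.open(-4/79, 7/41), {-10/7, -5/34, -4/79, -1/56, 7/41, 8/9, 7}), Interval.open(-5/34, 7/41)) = Interval.Ropen(-4/79, 7/41)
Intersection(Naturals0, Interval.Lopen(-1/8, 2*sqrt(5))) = Range(0, 5, 1)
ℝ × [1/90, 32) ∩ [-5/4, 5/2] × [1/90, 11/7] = [-5/4, 5/2] × [1/90, 11/7]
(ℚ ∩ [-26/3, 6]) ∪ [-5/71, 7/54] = [-5/71, 7/54] ∪ (ℚ ∩ [-26/3, 6])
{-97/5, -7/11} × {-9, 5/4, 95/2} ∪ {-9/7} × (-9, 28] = ({-9/7} × (-9, 28]) ∪ ({-97/5, -7/11} × {-9, 5/4, 95/2})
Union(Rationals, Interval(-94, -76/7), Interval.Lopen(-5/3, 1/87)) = Union(Interval(-94, -76/7), Interval(-5/3, 1/87), Rationals)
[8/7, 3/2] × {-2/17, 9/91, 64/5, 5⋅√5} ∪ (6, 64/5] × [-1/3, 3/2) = ((6, 64/5] × [-1/3, 3/2)) ∪ ([8/7, 3/2] × {-2/17, 9/91, 64/5, 5⋅√5})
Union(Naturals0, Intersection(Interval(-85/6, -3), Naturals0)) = Naturals0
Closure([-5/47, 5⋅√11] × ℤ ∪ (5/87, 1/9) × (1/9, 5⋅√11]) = ([-5/47, 5⋅√11] × ℤ) ∪ ({5/87, 1/9} × [1/9, 5⋅√11]) ∪ ([5/87, 1/9] × {1/9, 5⋅√11}) ∪ ((5/87, 1/9) × (1/9, 5⋅√11])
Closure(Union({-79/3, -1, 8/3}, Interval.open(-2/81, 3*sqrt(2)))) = Union({-79/3, -1}, Interval(-2/81, 3*sqrt(2)))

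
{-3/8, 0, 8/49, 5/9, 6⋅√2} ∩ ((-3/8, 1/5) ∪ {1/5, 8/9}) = {0, 8/49}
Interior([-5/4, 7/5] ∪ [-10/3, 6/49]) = (-10/3, 7/5)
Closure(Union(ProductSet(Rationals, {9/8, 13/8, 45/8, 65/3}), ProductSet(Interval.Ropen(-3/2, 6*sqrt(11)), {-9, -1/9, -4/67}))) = Union(ProductSet(Interval(-3/2, 6*sqrt(11)), {-9, -1/9, -4/67}), ProductSet(Reals, {9/8, 13/8, 45/8, 65/3}))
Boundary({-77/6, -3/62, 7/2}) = {-77/6, -3/62, 7/2}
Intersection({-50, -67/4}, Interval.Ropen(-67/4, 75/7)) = {-67/4}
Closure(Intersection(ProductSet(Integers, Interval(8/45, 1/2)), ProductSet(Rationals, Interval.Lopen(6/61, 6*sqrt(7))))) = ProductSet(Integers, Interval(8/45, 1/2))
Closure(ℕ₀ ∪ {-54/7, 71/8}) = {-54/7, 71/8} ∪ ℕ₀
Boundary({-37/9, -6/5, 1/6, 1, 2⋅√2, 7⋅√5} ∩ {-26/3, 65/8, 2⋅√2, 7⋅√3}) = {2⋅√2}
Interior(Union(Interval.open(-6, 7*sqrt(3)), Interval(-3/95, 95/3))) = Interval.open(-6, 95/3)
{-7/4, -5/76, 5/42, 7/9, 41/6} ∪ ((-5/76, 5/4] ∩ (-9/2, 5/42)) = {-7/4, 7/9, 41/6} ∪ [-5/76, 5/42]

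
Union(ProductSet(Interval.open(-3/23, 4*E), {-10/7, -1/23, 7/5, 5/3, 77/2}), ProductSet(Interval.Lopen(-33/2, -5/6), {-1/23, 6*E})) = Union(ProductSet(Interval.Lopen(-33/2, -5/6), {-1/23, 6*E}), ProductSet(Interval.open(-3/23, 4*E), {-10/7, -1/23, 7/5, 5/3, 77/2}))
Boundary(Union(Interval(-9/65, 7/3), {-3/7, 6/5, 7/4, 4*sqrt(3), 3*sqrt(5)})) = {-3/7, -9/65, 7/3, 4*sqrt(3), 3*sqrt(5)}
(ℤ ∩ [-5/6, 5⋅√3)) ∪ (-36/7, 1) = (-36/7, 1] ∪ {0, 1, …, 8}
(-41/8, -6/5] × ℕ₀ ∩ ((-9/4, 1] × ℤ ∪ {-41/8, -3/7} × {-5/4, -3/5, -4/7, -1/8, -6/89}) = (-9/4, -6/5] × ℕ₀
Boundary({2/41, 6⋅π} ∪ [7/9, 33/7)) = {2/41, 7/9, 33/7, 6⋅π}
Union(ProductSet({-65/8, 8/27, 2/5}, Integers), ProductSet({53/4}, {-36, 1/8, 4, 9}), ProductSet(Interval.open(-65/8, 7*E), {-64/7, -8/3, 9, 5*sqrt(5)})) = Union(ProductSet({53/4}, {-36, 1/8, 4, 9}), ProductSet({-65/8, 8/27, 2/5}, Integers), ProductSet(Interval.open(-65/8, 7*E), {-64/7, -8/3, 9, 5*sqrt(5)}))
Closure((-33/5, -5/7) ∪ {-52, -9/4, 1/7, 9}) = {-52, 1/7, 9} ∪ [-33/5, -5/7]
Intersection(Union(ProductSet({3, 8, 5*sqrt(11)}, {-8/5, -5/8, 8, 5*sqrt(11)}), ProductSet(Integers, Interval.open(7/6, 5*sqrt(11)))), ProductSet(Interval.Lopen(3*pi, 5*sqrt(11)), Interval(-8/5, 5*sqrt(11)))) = Union(ProductSet({5*sqrt(11)}, {-8/5, -5/8, 8, 5*sqrt(11)}), ProductSet(Range(10, 17, 1), Interval.open(7/6, 5*sqrt(11))))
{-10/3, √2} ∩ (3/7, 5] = {√2}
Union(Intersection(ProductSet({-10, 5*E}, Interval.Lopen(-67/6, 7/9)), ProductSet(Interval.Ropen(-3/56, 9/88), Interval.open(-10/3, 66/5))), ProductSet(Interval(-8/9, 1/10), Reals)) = ProductSet(Interval(-8/9, 1/10), Reals)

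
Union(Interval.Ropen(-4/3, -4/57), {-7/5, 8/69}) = Union({-7/5, 8/69}, Interval.Ropen(-4/3, -4/57))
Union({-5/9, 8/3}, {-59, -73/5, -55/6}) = {-59, -73/5, -55/6, -5/9, 8/3}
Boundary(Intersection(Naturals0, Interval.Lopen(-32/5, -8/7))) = EmptySet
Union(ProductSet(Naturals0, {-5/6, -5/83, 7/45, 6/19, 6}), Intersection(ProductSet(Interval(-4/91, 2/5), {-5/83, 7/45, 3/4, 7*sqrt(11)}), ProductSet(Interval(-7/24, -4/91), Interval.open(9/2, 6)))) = ProductSet(Naturals0, {-5/6, -5/83, 7/45, 6/19, 6})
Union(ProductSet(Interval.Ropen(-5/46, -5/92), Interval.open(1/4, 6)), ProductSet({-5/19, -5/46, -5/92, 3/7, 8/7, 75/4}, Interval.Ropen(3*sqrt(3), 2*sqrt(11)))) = Union(ProductSet({-5/19, -5/46, -5/92, 3/7, 8/7, 75/4}, Interval.Ropen(3*sqrt(3), 2*sqrt(11))), ProductSet(Interval.Ropen(-5/46, -5/92), Interval.open(1/4, 6)))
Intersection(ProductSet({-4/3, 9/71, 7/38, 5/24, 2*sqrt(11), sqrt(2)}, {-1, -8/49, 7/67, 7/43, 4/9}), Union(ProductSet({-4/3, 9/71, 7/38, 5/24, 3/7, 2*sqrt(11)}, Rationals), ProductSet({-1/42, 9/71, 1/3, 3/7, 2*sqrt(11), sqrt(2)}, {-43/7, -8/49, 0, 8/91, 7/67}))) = Union(ProductSet({9/71, 2*sqrt(11), sqrt(2)}, {-8/49, 7/67}), ProductSet({-4/3, 9/71, 7/38, 5/24, 2*sqrt(11)}, {-1, -8/49, 7/67, 7/43, 4/9}))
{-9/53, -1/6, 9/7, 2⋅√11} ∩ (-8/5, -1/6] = {-9/53, -1/6}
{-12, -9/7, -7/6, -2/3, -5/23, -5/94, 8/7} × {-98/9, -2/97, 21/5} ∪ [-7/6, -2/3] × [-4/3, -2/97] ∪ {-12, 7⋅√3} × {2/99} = ({-12, 7⋅√3} × {2/99}) ∪ ([-7/6, -2/3] × [-4/3, -2/97]) ∪ ({-12, -9/7, -7/6, -2/3, -5/23, -5/94, 8/7} × {-98/9, -2/97, 21/5})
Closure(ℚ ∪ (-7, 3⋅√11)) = ℚ ∪ (-∞, ∞)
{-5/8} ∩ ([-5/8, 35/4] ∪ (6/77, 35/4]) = {-5/8}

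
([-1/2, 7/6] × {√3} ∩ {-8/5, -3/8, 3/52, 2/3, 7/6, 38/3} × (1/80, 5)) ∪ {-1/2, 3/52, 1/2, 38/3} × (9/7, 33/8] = ({-3/8, 3/52, 2/3, 7/6} × {√3}) ∪ ({-1/2, 3/52, 1/2, 38/3} × (9/7, 33/8])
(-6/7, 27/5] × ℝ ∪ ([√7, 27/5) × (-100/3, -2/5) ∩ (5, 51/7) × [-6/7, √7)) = (-6/7, 27/5] × ℝ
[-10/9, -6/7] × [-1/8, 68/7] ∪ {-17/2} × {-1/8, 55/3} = ({-17/2} × {-1/8, 55/3}) ∪ ([-10/9, -6/7] × [-1/8, 68/7])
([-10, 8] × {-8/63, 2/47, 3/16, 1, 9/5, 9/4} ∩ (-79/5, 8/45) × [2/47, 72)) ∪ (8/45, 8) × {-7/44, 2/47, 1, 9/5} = ((8/45, 8) × {-7/44, 2/47, 1, 9/5}) ∪ ([-10, 8/45) × {2/47, 3/16, 1, 9/5, 9/4})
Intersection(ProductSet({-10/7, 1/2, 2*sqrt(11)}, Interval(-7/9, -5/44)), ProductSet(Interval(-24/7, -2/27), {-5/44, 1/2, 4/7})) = ProductSet({-10/7}, {-5/44})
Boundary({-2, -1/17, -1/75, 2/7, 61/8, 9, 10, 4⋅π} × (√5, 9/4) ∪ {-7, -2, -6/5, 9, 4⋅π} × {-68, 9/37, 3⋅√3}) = ({-7, -2, -6/5, 9, 4⋅π} × {-68, 9/37, 3⋅√3}) ∪ ({-2, -1/17, -1/75, 2/7, 61/8, 9, 10, 4⋅π} × [√5, 9/4])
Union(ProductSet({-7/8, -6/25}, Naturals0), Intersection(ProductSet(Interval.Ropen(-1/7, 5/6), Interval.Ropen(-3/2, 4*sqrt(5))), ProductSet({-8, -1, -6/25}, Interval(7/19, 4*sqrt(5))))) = ProductSet({-7/8, -6/25}, Naturals0)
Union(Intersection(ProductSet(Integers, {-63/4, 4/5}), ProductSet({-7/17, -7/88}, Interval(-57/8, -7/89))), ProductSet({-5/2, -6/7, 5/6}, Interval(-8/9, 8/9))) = ProductSet({-5/2, -6/7, 5/6}, Interval(-8/9, 8/9))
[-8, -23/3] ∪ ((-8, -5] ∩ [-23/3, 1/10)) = [-8, -5]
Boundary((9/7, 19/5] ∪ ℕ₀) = {9/7, 19/5} ∪ (ℕ₀ \ (9/7, 19/5))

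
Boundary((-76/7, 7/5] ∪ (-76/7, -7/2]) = {-76/7, 7/5}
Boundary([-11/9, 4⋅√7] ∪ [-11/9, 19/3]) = {-11/9, 4⋅√7}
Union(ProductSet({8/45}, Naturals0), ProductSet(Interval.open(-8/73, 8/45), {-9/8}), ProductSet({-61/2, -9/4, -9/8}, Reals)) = Union(ProductSet({8/45}, Naturals0), ProductSet({-61/2, -9/4, -9/8}, Reals), ProductSet(Interval.open(-8/73, 8/45), {-9/8}))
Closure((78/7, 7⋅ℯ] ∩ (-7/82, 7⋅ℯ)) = [78/7, 7⋅ℯ]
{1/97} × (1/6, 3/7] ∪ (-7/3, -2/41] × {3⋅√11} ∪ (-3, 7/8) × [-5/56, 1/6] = ({1/97} × (1/6, 3/7]) ∪ ((-3, 7/8) × [-5/56, 1/6]) ∪ ((-7/3, -2/41] × {3⋅√11})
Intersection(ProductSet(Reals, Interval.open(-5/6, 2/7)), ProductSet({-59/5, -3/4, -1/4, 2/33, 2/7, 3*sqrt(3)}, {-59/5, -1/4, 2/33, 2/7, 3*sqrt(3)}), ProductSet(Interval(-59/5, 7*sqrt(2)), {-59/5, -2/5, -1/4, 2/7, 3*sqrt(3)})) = ProductSet({-59/5, -3/4, -1/4, 2/33, 2/7, 3*sqrt(3)}, {-1/4})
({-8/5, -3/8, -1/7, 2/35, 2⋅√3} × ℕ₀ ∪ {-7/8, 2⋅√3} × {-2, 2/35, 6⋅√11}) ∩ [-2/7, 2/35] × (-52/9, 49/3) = {-1/7, 2/35} × {0, 1, …, 16}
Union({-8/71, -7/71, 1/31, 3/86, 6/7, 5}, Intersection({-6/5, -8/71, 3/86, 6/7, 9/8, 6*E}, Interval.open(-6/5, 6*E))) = {-8/71, -7/71, 1/31, 3/86, 6/7, 9/8, 5}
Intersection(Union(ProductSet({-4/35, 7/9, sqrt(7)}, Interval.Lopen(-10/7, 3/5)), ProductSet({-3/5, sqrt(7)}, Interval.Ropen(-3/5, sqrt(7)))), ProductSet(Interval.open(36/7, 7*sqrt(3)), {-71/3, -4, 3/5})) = EmptySet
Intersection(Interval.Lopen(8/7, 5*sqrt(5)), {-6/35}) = EmptySet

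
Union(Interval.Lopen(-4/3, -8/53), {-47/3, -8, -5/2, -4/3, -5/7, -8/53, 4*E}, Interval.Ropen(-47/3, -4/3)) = Union({4*E}, Interval(-47/3, -8/53))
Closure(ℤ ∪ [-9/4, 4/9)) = ℤ ∪ [-9/4, 4/9]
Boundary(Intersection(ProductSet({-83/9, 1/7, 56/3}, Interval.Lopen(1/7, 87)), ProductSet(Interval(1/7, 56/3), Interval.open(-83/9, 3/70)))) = EmptySet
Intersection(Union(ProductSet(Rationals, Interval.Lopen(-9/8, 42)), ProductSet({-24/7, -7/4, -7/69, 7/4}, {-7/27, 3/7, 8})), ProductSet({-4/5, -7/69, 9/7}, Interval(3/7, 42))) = ProductSet({-4/5, -7/69, 9/7}, Interval(3/7, 42))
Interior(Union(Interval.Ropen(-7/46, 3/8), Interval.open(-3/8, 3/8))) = Interval.open(-3/8, 3/8)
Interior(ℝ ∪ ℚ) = ℝ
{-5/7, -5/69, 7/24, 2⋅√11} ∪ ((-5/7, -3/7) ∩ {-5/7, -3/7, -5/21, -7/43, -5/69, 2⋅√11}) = {-5/7, -5/69, 7/24, 2⋅√11}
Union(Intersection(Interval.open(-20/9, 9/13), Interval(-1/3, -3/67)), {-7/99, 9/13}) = Union({9/13}, Interval(-1/3, -3/67))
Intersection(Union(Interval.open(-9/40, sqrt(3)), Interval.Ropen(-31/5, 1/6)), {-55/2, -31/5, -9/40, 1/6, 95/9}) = {-31/5, -9/40, 1/6}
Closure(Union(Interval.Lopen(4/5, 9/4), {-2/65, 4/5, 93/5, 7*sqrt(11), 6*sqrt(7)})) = Union({-2/65, 93/5, 7*sqrt(11), 6*sqrt(7)}, Interval(4/5, 9/4))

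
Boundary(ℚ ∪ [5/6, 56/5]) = (-∞, 5/6] ∪ [56/5, ∞)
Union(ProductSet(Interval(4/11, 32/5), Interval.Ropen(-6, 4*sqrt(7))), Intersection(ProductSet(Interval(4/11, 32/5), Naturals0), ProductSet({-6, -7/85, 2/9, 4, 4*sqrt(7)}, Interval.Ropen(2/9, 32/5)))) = ProductSet(Interval(4/11, 32/5), Interval.Ropen(-6, 4*sqrt(7)))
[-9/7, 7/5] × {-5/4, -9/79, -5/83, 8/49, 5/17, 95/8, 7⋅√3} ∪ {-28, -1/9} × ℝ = ({-28, -1/9} × ℝ) ∪ ([-9/7, 7/5] × {-5/4, -9/79, -5/83, 8/49, 5/17, 95/8, 7⋅√3})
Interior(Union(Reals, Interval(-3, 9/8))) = Interval(-oo, oo)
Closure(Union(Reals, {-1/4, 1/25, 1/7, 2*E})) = Reals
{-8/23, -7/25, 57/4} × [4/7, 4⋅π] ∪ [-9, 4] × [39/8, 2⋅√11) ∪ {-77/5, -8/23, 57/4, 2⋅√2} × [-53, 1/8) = ({-8/23, -7/25, 57/4} × [4/7, 4⋅π]) ∪ ({-77/5, -8/23, 57/4, 2⋅√2} × [-53, 1/8)) ∪ ([-9, 4] × [39/8, 2⋅√11))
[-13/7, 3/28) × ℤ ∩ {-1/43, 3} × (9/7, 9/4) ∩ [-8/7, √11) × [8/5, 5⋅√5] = {-1/43} × {2}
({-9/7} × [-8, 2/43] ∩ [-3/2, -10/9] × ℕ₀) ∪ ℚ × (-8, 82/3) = ℚ × (-8, 82/3)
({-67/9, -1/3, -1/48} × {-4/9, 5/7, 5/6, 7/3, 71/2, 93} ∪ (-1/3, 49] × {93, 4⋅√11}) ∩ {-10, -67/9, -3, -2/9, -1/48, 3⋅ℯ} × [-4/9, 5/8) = {-67/9, -1/48} × {-4/9}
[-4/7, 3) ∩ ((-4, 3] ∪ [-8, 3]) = [-4/7, 3)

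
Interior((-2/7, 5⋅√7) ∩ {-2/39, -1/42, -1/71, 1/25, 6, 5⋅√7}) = ∅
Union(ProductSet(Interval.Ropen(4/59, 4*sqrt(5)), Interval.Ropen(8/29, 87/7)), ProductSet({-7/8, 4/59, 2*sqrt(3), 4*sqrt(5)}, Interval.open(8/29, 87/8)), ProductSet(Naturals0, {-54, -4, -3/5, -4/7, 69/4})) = Union(ProductSet({-7/8, 4/59, 2*sqrt(3), 4*sqrt(5)}, Interval.open(8/29, 87/8)), ProductSet(Interval.Ropen(4/59, 4*sqrt(5)), Interval.Ropen(8/29, 87/7)), ProductSet(Naturals0, {-54, -4, -3/5, -4/7, 69/4}))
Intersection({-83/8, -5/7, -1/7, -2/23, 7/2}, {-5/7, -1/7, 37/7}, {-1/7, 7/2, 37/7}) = {-1/7}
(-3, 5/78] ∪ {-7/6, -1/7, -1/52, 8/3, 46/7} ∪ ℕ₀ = (-3, 5/78] ∪ ℕ₀ ∪ {8/3, 46/7}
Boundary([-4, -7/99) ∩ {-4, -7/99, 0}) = {-4}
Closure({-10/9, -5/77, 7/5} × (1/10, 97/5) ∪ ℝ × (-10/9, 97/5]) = ℝ × [-10/9, 97/5]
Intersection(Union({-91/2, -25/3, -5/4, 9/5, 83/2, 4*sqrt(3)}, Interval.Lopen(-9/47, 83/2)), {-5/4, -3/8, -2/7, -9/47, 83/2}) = {-5/4, 83/2}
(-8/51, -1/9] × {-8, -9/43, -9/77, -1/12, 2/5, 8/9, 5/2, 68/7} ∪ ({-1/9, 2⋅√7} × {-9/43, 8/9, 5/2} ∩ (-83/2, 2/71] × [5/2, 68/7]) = (-8/51, -1/9] × {-8, -9/43, -9/77, -1/12, 2/5, 8/9, 5/2, 68/7}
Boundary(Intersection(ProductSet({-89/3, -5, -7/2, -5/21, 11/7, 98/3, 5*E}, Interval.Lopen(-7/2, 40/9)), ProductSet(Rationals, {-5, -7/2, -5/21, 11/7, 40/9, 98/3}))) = ProductSet({-89/3, -5, -7/2, -5/21, 11/7, 98/3}, {-5/21, 11/7, 40/9})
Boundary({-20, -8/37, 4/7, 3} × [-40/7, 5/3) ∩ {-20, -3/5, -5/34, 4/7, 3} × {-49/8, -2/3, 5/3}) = {-20, 4/7, 3} × {-2/3}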